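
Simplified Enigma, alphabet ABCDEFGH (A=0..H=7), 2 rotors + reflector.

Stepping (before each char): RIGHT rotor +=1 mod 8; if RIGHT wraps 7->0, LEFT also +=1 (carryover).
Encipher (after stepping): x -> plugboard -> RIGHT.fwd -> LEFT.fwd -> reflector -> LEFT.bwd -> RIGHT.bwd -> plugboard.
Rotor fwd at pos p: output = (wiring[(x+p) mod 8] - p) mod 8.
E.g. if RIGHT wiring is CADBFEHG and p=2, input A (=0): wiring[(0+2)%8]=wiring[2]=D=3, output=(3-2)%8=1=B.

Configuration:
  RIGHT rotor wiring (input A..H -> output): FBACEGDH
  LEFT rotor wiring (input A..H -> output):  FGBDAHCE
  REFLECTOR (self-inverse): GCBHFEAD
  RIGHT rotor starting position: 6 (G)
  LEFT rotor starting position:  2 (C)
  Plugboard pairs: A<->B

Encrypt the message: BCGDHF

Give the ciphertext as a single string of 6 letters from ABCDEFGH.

Char 1 ('B'): step: R->7, L=2; B->plug->A->R->A->L->H->refl->D->L'->G->R'->B->plug->A
Char 2 ('C'): step: R->0, L->3 (L advanced); C->plug->C->R->A->L->A->refl->G->L'->H->R'->H->plug->H
Char 3 ('G'): step: R->1, L=3; G->plug->G->R->G->L->D->refl->H->L'->D->R'->D->plug->D
Char 4 ('D'): step: R->2, L=3; D->plug->D->R->E->L->B->refl->C->L'->F->R'->F->plug->F
Char 5 ('H'): step: R->3, L=3; H->plug->H->R->F->L->C->refl->B->L'->E->R'->E->plug->E
Char 6 ('F'): step: R->4, L=3; F->plug->F->R->F->L->C->refl->B->L'->E->R'->G->plug->G

Answer: AHDFEG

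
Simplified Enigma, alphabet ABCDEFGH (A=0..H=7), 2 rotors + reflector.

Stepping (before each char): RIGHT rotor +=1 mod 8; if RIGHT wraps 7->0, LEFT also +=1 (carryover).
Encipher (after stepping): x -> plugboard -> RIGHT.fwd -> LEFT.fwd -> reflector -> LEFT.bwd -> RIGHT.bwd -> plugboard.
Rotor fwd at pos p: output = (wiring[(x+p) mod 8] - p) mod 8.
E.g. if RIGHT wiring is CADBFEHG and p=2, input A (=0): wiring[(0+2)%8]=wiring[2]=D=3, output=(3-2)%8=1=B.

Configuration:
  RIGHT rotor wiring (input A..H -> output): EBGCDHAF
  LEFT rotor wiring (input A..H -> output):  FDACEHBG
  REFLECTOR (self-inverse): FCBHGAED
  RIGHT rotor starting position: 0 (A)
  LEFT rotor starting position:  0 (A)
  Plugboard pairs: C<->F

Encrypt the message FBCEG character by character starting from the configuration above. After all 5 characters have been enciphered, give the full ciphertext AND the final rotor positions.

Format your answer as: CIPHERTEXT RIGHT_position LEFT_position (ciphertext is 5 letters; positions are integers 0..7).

Answer: BGDGC 5 0

Derivation:
Char 1 ('F'): step: R->1, L=0; F->plug->C->R->B->L->D->refl->H->L'->F->R'->B->plug->B
Char 2 ('B'): step: R->2, L=0; B->plug->B->R->A->L->F->refl->A->L'->C->R'->G->plug->G
Char 3 ('C'): step: R->3, L=0; C->plug->F->R->B->L->D->refl->H->L'->F->R'->D->plug->D
Char 4 ('E'): step: R->4, L=0; E->plug->E->R->A->L->F->refl->A->L'->C->R'->G->plug->G
Char 5 ('G'): step: R->5, L=0; G->plug->G->R->F->L->H->refl->D->L'->B->R'->F->plug->C
Final: ciphertext=BGDGC, RIGHT=5, LEFT=0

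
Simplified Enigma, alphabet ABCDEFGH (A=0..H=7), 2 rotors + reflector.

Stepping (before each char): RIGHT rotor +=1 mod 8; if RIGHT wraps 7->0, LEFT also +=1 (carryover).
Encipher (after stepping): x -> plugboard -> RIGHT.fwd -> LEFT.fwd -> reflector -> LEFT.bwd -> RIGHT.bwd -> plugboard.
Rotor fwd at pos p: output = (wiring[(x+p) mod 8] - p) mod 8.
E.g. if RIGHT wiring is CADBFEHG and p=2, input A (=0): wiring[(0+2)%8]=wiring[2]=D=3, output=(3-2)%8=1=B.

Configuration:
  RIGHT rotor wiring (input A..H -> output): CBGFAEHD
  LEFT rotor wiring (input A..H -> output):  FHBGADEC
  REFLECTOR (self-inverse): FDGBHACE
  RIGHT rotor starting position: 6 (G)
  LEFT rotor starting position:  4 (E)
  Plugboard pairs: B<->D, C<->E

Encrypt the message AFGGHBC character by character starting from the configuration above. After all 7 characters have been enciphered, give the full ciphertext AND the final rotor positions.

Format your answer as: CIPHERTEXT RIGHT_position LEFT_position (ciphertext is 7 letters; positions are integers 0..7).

Char 1 ('A'): step: R->7, L=4; A->plug->A->R->E->L->B->refl->D->L'->F->R'->G->plug->G
Char 2 ('F'): step: R->0, L->5 (L advanced); F->plug->F->R->E->L->C->refl->G->L'->A->R'->E->plug->C
Char 3 ('G'): step: R->1, L=5; G->plug->G->R->C->L->F->refl->A->L'->D->R'->E->plug->C
Char 4 ('G'): step: R->2, L=5; G->plug->G->R->A->L->G->refl->C->L'->E->R'->A->plug->A
Char 5 ('H'): step: R->3, L=5; H->plug->H->R->D->L->A->refl->F->L'->C->R'->A->plug->A
Char 6 ('B'): step: R->4, L=5; B->plug->D->R->H->L->D->refl->B->L'->G->R'->E->plug->C
Char 7 ('C'): step: R->5, L=5; C->plug->E->R->E->L->C->refl->G->L'->A->R'->G->plug->G
Final: ciphertext=GCCAACG, RIGHT=5, LEFT=5

Answer: GCCAACG 5 5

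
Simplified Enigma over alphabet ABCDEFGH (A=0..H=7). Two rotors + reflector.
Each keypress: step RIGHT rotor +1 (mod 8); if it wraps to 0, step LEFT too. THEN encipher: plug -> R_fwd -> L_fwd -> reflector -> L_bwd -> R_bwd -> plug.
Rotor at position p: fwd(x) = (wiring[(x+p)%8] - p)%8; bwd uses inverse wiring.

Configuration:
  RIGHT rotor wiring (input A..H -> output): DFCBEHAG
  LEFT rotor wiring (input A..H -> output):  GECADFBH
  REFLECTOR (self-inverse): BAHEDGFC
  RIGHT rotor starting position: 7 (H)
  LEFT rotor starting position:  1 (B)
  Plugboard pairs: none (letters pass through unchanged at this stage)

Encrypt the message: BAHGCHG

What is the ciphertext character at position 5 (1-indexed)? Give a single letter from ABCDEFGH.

Char 1 ('B'): step: R->0, L->2 (L advanced); B->plug->B->R->F->L->F->refl->G->L'->B->R'->D->plug->D
Char 2 ('A'): step: R->1, L=2; A->plug->A->R->E->L->H->refl->C->L'->H->R'->F->plug->F
Char 3 ('H'): step: R->2, L=2; H->plug->H->R->D->L->D->refl->E->L'->G->R'->E->plug->E
Char 4 ('G'): step: R->3, L=2; G->plug->G->R->C->L->B->refl->A->L'->A->R'->F->plug->F
Char 5 ('C'): step: R->4, L=2; C->plug->C->R->E->L->H->refl->C->L'->H->R'->E->plug->E

E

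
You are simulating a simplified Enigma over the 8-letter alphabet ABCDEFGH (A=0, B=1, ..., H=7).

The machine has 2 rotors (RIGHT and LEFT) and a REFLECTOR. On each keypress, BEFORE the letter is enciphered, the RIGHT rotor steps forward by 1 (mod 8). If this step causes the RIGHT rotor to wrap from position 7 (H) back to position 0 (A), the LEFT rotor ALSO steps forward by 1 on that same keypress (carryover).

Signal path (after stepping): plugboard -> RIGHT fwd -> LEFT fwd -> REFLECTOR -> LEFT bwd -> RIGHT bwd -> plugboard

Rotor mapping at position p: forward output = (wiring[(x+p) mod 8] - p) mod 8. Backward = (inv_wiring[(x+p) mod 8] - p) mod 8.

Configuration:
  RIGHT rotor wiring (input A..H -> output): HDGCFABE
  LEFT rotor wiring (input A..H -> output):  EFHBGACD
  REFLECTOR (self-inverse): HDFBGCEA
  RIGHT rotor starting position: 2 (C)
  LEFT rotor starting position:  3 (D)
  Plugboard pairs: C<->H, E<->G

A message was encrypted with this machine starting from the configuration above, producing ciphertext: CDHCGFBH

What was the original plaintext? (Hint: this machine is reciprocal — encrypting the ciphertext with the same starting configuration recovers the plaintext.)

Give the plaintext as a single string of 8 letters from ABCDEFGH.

Answer: FFCBHACA

Derivation:
Char 1 ('C'): step: R->3, L=3; C->plug->H->R->D->L->H->refl->A->L'->E->R'->F->plug->F
Char 2 ('D'): step: R->4, L=3; D->plug->D->R->A->L->G->refl->E->L'->H->R'->F->plug->F
Char 3 ('H'): step: R->5, L=3; H->plug->C->R->H->L->E->refl->G->L'->A->R'->H->plug->C
Char 4 ('C'): step: R->6, L=3; C->plug->H->R->C->L->F->refl->C->L'->G->R'->B->plug->B
Char 5 ('G'): step: R->7, L=3; G->plug->E->R->D->L->H->refl->A->L'->E->R'->C->plug->H
Char 6 ('F'): step: R->0, L->4 (L advanced); F->plug->F->R->A->L->C->refl->F->L'->H->R'->A->plug->A
Char 7 ('B'): step: R->1, L=4; B->plug->B->R->F->L->B->refl->D->L'->G->R'->H->plug->C
Char 8 ('H'): step: R->2, L=4; H->plug->C->R->D->L->H->refl->A->L'->E->R'->A->plug->A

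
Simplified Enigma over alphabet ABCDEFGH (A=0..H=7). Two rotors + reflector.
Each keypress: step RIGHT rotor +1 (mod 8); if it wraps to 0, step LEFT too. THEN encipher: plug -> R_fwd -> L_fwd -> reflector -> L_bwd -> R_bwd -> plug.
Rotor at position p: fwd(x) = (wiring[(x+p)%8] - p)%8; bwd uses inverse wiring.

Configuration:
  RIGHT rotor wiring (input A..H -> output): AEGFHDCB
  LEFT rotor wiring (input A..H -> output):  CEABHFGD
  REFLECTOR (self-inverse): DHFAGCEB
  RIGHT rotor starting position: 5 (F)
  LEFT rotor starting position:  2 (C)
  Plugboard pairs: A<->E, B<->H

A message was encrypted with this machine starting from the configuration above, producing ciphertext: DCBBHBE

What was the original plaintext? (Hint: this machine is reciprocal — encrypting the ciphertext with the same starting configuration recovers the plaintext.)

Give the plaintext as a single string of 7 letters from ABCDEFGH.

Char 1 ('D'): step: R->6, L=2; D->plug->D->R->G->L->A->refl->D->L'->D->R'->B->plug->H
Char 2 ('C'): step: R->7, L=2; C->plug->C->R->F->L->B->refl->H->L'->B->R'->B->plug->H
Char 3 ('B'): step: R->0, L->3 (L advanced); B->plug->H->R->B->L->E->refl->G->L'->A->R'->A->plug->E
Char 4 ('B'): step: R->1, L=3; B->plug->H->R->H->L->F->refl->C->L'->C->R'->E->plug->A
Char 5 ('H'): step: R->2, L=3; H->plug->B->R->D->L->D->refl->A->L'->E->R'->A->plug->E
Char 6 ('B'): step: R->3, L=3; B->plug->H->R->D->L->D->refl->A->L'->E->R'->B->plug->H
Char 7 ('E'): step: R->4, L=3; E->plug->A->R->D->L->D->refl->A->L'->E->R'->E->plug->A

Answer: HHEAEHA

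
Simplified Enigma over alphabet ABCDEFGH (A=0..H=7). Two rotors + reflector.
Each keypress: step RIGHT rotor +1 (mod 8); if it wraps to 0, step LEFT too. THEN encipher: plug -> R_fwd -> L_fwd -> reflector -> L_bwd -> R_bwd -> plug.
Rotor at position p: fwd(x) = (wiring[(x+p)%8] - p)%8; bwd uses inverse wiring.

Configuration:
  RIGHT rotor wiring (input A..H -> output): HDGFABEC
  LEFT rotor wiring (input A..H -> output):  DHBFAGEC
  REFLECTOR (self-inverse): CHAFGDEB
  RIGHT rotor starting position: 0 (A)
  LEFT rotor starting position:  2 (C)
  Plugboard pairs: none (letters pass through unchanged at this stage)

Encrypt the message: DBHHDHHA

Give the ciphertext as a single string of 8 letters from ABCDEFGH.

Char 1 ('D'): step: R->1, L=2; D->plug->D->R->H->L->F->refl->D->L'->B->R'->G->plug->G
Char 2 ('B'): step: R->2, L=2; B->plug->B->R->D->L->E->refl->G->L'->C->R'->E->plug->E
Char 3 ('H'): step: R->3, L=2; H->plug->H->R->D->L->E->refl->G->L'->C->R'->A->plug->A
Char 4 ('H'): step: R->4, L=2; H->plug->H->R->B->L->D->refl->F->L'->H->R'->F->plug->F
Char 5 ('D'): step: R->5, L=2; D->plug->D->R->C->L->G->refl->E->L'->D->R'->H->plug->H
Char 6 ('H'): step: R->6, L=2; H->plug->H->R->D->L->E->refl->G->L'->C->R'->G->plug->G
Char 7 ('H'): step: R->7, L=2; H->plug->H->R->F->L->A->refl->C->L'->E->R'->C->plug->C
Char 8 ('A'): step: R->0, L->3 (L advanced); A->plug->A->R->H->L->G->refl->E->L'->G->R'->C->plug->C

Answer: GEAFHGCC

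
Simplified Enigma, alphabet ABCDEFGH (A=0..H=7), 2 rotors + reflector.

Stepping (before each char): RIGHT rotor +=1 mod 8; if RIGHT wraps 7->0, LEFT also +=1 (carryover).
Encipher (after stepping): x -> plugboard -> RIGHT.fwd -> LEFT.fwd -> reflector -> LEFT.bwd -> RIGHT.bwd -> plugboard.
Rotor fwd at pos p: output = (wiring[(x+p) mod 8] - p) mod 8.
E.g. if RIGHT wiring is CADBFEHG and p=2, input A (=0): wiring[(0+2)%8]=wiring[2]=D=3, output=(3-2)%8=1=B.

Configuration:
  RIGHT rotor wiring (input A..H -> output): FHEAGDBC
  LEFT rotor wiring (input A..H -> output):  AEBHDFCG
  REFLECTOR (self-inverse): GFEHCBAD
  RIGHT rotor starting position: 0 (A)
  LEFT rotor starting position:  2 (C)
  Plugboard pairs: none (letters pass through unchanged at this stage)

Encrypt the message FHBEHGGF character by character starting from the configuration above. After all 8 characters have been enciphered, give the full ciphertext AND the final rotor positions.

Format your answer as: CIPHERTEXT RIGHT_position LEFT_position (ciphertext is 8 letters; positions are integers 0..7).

Char 1 ('F'): step: R->1, L=2; F->plug->F->R->A->L->H->refl->D->L'->D->R'->B->plug->B
Char 2 ('H'): step: R->2, L=2; H->plug->H->R->F->L->E->refl->C->L'->H->R'->E->plug->E
Char 3 ('B'): step: R->3, L=2; B->plug->B->R->D->L->D->refl->H->L'->A->R'->C->plug->C
Char 4 ('E'): step: R->4, L=2; E->plug->E->R->B->L->F->refl->B->L'->C->R'->A->plug->A
Char 5 ('H'): step: R->5, L=2; H->plug->H->R->B->L->F->refl->B->L'->C->R'->E->plug->E
Char 6 ('G'): step: R->6, L=2; G->plug->G->R->A->L->H->refl->D->L'->D->R'->A->plug->A
Char 7 ('G'): step: R->7, L=2; G->plug->G->R->E->L->A->refl->G->L'->G->R'->B->plug->B
Char 8 ('F'): step: R->0, L->3 (L advanced); F->plug->F->R->D->L->H->refl->D->L'->E->R'->C->plug->C
Final: ciphertext=BECAEABC, RIGHT=0, LEFT=3

Answer: BECAEABC 0 3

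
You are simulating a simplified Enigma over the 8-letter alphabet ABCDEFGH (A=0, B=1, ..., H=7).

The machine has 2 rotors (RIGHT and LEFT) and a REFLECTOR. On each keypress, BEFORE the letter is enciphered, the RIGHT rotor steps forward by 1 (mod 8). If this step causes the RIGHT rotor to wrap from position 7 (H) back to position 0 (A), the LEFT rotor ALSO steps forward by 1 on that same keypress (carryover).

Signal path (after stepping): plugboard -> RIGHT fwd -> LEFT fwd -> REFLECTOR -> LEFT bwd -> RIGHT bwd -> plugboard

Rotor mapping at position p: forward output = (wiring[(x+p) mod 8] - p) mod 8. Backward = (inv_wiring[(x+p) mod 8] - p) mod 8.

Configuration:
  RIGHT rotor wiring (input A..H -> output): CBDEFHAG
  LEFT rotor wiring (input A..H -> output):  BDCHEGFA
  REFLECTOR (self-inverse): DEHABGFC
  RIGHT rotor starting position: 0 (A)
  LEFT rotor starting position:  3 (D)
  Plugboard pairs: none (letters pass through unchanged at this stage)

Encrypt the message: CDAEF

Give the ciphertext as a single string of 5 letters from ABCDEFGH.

Char 1 ('C'): step: R->1, L=3; C->plug->C->R->D->L->C->refl->H->L'->H->R'->F->plug->F
Char 2 ('D'): step: R->2, L=3; D->plug->D->R->F->L->G->refl->F->L'->E->R'->F->plug->F
Char 3 ('A'): step: R->3, L=3; A->plug->A->R->B->L->B->refl->E->L'->A->R'->H->plug->H
Char 4 ('E'): step: R->4, L=3; E->plug->E->R->G->L->A->refl->D->L'->C->R'->D->plug->D
Char 5 ('F'): step: R->5, L=3; F->plug->F->R->G->L->A->refl->D->L'->C->R'->A->plug->A

Answer: FFHDA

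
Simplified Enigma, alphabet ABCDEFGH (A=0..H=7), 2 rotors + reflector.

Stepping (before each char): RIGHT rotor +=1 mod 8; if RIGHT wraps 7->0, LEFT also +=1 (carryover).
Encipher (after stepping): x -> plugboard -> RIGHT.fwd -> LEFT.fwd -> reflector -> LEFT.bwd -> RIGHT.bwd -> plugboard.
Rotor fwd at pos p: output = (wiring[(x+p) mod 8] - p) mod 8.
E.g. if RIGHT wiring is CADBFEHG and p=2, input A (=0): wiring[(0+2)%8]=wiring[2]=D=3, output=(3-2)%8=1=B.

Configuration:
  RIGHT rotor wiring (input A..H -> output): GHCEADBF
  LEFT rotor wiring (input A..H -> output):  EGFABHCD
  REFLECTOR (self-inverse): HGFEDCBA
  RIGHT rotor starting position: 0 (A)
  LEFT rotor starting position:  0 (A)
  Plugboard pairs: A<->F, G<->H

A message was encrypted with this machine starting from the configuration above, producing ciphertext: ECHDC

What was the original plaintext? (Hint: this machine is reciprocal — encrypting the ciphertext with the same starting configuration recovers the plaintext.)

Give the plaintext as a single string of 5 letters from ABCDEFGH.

Answer: FBFFH

Derivation:
Char 1 ('E'): step: R->1, L=0; E->plug->E->R->C->L->F->refl->C->L'->G->R'->A->plug->F
Char 2 ('C'): step: R->2, L=0; C->plug->C->R->G->L->C->refl->F->L'->C->R'->B->plug->B
Char 3 ('H'): step: R->3, L=0; H->plug->G->R->E->L->B->refl->G->L'->B->R'->A->plug->F
Char 4 ('D'): step: R->4, L=0; D->plug->D->R->B->L->G->refl->B->L'->E->R'->A->plug->F
Char 5 ('C'): step: R->5, L=0; C->plug->C->R->A->L->E->refl->D->L'->H->R'->G->plug->H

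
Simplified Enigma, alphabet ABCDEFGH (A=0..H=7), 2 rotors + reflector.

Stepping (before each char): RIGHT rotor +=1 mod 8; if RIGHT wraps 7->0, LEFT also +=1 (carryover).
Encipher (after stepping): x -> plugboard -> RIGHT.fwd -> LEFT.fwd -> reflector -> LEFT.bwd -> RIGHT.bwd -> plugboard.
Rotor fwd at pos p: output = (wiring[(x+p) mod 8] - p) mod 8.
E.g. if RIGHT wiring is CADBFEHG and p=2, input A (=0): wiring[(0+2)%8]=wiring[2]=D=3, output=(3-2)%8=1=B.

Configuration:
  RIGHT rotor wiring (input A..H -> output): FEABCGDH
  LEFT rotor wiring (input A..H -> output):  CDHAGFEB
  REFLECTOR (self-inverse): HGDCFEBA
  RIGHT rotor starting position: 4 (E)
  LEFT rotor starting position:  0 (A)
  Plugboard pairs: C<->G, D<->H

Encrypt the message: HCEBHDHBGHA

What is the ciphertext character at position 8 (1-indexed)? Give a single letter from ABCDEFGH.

Char 1 ('H'): step: R->5, L=0; H->plug->D->R->A->L->C->refl->D->L'->B->R'->A->plug->A
Char 2 ('C'): step: R->6, L=0; C->plug->G->R->E->L->G->refl->B->L'->H->R'->C->plug->G
Char 3 ('E'): step: R->7, L=0; E->plug->E->R->C->L->H->refl->A->L'->D->R'->F->plug->F
Char 4 ('B'): step: R->0, L->1 (L advanced); B->plug->B->R->E->L->E->refl->F->L'->D->R'->G->plug->C
Char 5 ('H'): step: R->1, L=1; H->plug->D->R->B->L->G->refl->B->L'->H->R'->B->plug->B
Char 6 ('D'): step: R->2, L=1; D->plug->H->R->C->L->H->refl->A->L'->G->R'->A->plug->A
Char 7 ('H'): step: R->3, L=1; H->plug->D->R->A->L->C->refl->D->L'->F->R'->H->plug->D
Char 8 ('B'): step: R->4, L=1; B->plug->B->R->C->L->H->refl->A->L'->G->R'->A->plug->A

A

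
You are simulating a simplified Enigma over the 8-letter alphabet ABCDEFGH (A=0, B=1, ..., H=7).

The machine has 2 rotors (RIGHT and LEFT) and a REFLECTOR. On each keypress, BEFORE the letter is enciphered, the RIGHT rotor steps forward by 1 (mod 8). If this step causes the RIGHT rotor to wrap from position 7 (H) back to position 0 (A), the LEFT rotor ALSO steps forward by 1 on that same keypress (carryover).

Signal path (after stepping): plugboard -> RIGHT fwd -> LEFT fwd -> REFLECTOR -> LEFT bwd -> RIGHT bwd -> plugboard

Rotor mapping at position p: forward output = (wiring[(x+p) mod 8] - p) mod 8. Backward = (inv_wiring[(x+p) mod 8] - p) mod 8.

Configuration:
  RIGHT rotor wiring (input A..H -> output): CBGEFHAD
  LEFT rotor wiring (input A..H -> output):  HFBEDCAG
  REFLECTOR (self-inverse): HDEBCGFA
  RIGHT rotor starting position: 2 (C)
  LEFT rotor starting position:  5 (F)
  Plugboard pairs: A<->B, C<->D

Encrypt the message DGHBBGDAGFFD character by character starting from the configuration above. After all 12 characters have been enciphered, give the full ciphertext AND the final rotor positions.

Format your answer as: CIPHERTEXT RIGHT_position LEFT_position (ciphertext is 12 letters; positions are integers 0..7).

Answer: GBGHFFHBCEAB 6 6

Derivation:
Char 1 ('D'): step: R->3, L=5; D->plug->C->R->E->L->A->refl->H->L'->G->R'->G->plug->G
Char 2 ('G'): step: R->4, L=5; G->plug->G->R->C->L->B->refl->D->L'->B->R'->A->plug->B
Char 3 ('H'): step: R->5, L=5; H->plug->H->R->A->L->F->refl->G->L'->H->R'->G->plug->G
Char 4 ('B'): step: R->6, L=5; B->plug->A->R->C->L->B->refl->D->L'->B->R'->H->plug->H
Char 5 ('B'): step: R->7, L=5; B->plug->A->R->E->L->A->refl->H->L'->G->R'->F->plug->F
Char 6 ('G'): step: R->0, L->6 (L advanced); G->plug->G->R->A->L->C->refl->E->L'->H->R'->F->plug->F
Char 7 ('D'): step: R->1, L=6; D->plug->C->R->D->L->H->refl->A->L'->B->R'->H->plug->H
Char 8 ('A'): step: R->2, L=6; A->plug->B->R->C->L->B->refl->D->L'->E->R'->A->plug->B
Char 9 ('G'): step: R->3, L=6; G->plug->G->R->G->L->F->refl->G->L'->F->R'->D->plug->C
Char 10 ('F'): step: R->4, L=6; F->plug->F->R->F->L->G->refl->F->L'->G->R'->E->plug->E
Char 11 ('F'): step: R->5, L=6; F->plug->F->R->B->L->A->refl->H->L'->D->R'->B->plug->A
Char 12 ('D'): step: R->6, L=6; D->plug->C->R->E->L->D->refl->B->L'->C->R'->A->plug->B
Final: ciphertext=GBGHFFHBCEAB, RIGHT=6, LEFT=6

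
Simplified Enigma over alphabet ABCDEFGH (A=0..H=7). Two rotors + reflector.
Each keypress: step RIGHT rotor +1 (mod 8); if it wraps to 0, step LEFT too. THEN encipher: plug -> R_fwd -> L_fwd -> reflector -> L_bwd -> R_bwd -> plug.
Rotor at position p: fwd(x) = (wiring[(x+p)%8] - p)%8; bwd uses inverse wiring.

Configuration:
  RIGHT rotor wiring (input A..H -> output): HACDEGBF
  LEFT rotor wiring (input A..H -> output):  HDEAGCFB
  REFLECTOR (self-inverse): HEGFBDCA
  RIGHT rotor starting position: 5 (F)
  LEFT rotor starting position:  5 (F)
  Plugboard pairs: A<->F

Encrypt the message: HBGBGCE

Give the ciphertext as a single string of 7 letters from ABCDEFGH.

Answer: GFDDDBD

Derivation:
Char 1 ('H'): step: R->6, L=5; H->plug->H->R->A->L->F->refl->D->L'->G->R'->G->plug->G
Char 2 ('B'): step: R->7, L=5; B->plug->B->R->A->L->F->refl->D->L'->G->R'->A->plug->F
Char 3 ('G'): step: R->0, L->6 (L advanced); G->plug->G->R->B->L->D->refl->F->L'->D->R'->D->plug->D
Char 4 ('B'): step: R->1, L=6; B->plug->B->R->B->L->D->refl->F->L'->D->R'->D->plug->D
Char 5 ('G'): step: R->2, L=6; G->plug->G->R->F->L->C->refl->G->L'->E->R'->D->plug->D
Char 6 ('C'): step: R->3, L=6; C->plug->C->R->D->L->F->refl->D->L'->B->R'->B->plug->B
Char 7 ('E'): step: R->4, L=6; E->plug->E->R->D->L->F->refl->D->L'->B->R'->D->plug->D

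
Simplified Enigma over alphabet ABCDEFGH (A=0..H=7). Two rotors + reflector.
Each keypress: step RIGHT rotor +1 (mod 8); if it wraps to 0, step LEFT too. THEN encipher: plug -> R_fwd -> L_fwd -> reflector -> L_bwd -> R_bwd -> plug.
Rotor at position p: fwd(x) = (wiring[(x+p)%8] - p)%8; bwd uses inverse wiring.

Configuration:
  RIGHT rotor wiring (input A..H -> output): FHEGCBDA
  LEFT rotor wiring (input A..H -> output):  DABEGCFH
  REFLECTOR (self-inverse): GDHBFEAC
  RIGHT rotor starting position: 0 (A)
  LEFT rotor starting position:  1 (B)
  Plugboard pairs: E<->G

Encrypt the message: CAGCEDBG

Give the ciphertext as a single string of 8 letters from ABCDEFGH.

Char 1 ('C'): step: R->1, L=1; C->plug->C->R->F->L->E->refl->F->L'->D->R'->B->plug->B
Char 2 ('A'): step: R->2, L=1; A->plug->A->R->C->L->D->refl->B->L'->E->R'->B->plug->B
Char 3 ('G'): step: R->3, L=1; G->plug->E->R->F->L->E->refl->F->L'->D->R'->A->plug->A
Char 4 ('C'): step: R->4, L=1; C->plug->C->R->H->L->C->refl->H->L'->A->R'->G->plug->E
Char 5 ('E'): step: R->5, L=1; E->plug->G->R->B->L->A->refl->G->L'->G->R'->B->plug->B
Char 6 ('D'): step: R->6, L=1; D->plug->D->R->B->L->A->refl->G->L'->G->R'->E->plug->G
Char 7 ('B'): step: R->7, L=1; B->plug->B->R->G->L->G->refl->A->L'->B->R'->A->plug->A
Char 8 ('G'): step: R->0, L->2 (L advanced); G->plug->E->R->C->L->E->refl->F->L'->F->R'->A->plug->A

Answer: BBAEBGAA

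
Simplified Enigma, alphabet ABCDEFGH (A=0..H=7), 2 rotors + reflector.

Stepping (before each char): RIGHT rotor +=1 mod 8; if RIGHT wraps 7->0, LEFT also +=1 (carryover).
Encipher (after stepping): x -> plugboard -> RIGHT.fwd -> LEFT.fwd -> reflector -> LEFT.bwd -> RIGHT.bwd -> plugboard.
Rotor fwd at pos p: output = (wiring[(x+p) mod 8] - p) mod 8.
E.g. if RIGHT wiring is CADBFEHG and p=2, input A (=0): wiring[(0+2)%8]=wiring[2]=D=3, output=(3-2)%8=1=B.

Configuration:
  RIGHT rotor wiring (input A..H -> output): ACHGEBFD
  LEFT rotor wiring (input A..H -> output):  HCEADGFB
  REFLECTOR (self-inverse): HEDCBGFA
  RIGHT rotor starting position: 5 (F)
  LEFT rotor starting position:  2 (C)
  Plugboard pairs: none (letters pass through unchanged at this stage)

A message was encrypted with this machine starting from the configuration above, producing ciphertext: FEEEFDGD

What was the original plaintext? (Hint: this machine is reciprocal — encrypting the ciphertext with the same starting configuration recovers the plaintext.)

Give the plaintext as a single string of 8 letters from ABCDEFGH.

Char 1 ('F'): step: R->6, L=2; F->plug->F->R->A->L->C->refl->D->L'->E->R'->D->plug->D
Char 2 ('E'): step: R->7, L=2; E->plug->E->R->H->L->A->refl->H->L'->F->R'->F->plug->F
Char 3 ('E'): step: R->0, L->3 (L advanced); E->plug->E->R->E->L->G->refl->F->L'->A->R'->A->plug->A
Char 4 ('E'): step: R->1, L=3; E->plug->E->R->A->L->F->refl->G->L'->E->R'->F->plug->F
Char 5 ('F'): step: R->2, L=3; F->plug->F->R->B->L->A->refl->H->L'->G->R'->G->plug->G
Char 6 ('D'): step: R->3, L=3; D->plug->D->R->C->L->D->refl->C->L'->D->R'->A->plug->A
Char 7 ('G'): step: R->4, L=3; G->plug->G->R->D->L->C->refl->D->L'->C->R'->H->plug->H
Char 8 ('D'): step: R->5, L=3; D->plug->D->R->D->L->C->refl->D->L'->C->R'->F->plug->F

Answer: DFAFGAHF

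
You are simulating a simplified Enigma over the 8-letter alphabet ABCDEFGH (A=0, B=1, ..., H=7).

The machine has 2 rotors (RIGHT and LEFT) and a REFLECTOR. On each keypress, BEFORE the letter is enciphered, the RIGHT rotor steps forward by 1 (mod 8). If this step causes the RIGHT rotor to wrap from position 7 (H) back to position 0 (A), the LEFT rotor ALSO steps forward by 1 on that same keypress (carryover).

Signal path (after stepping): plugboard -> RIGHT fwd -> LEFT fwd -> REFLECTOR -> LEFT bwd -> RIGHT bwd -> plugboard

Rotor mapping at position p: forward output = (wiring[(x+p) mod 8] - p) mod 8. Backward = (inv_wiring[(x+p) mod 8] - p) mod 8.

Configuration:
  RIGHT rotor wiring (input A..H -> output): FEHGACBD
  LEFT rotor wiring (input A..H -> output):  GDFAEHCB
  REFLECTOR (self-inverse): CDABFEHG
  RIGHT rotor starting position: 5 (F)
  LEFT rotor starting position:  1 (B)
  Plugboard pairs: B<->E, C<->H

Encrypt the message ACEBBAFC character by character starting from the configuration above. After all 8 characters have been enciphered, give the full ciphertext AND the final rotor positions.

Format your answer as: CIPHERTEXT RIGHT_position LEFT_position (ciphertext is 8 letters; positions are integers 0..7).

Char 1 ('A'): step: R->6, L=1; A->plug->A->R->D->L->D->refl->B->L'->F->R'->B->plug->E
Char 2 ('C'): step: R->7, L=1; C->plug->H->R->C->L->H->refl->G->L'->E->R'->A->plug->A
Char 3 ('E'): step: R->0, L->2 (L advanced); E->plug->B->R->E->L->A->refl->C->L'->C->R'->F->plug->F
Char 4 ('B'): step: R->1, L=2; B->plug->E->R->B->L->G->refl->H->L'->F->R'->C->plug->H
Char 5 ('B'): step: R->2, L=2; B->plug->E->R->H->L->B->refl->D->L'->A->R'->D->plug->D
Char 6 ('A'): step: R->3, L=2; A->plug->A->R->D->L->F->refl->E->L'->G->R'->D->plug->D
Char 7 ('F'): step: R->4, L=2; F->plug->F->R->A->L->D->refl->B->L'->H->R'->D->plug->D
Char 8 ('C'): step: R->5, L=2; C->plug->H->R->D->L->F->refl->E->L'->G->R'->C->plug->H
Final: ciphertext=EAFHDDDH, RIGHT=5, LEFT=2

Answer: EAFHDDDH 5 2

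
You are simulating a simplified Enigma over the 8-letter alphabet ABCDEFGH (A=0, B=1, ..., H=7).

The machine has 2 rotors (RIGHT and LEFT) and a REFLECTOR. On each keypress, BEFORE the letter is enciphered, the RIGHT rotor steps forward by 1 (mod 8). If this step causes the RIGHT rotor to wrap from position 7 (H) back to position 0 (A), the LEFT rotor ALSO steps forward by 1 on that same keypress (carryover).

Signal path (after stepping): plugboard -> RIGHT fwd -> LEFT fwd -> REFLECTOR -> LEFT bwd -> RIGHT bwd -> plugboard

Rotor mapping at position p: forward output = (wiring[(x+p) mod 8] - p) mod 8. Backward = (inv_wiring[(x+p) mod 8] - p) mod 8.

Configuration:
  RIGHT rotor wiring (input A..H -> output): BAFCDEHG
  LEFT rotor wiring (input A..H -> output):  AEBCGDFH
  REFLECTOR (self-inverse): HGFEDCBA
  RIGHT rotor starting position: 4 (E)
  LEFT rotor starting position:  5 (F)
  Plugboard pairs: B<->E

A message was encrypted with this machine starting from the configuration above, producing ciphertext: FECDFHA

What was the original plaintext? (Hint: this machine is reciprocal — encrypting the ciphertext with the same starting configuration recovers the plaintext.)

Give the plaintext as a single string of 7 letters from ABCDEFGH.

Answer: ABFGHEH

Derivation:
Char 1 ('F'): step: R->5, L=5; F->plug->F->R->A->L->G->refl->B->L'->H->R'->A->plug->A
Char 2 ('E'): step: R->6, L=5; E->plug->B->R->A->L->G->refl->B->L'->H->R'->E->plug->B
Char 3 ('C'): step: R->7, L=5; C->plug->C->R->B->L->A->refl->H->L'->E->R'->F->plug->F
Char 4 ('D'): step: R->0, L->6 (L advanced); D->plug->D->R->C->L->C->refl->F->L'->H->R'->G->plug->G
Char 5 ('F'): step: R->1, L=6; F->plug->F->R->G->L->A->refl->H->L'->A->R'->H->plug->H
Char 6 ('H'): step: R->2, L=6; H->plug->H->R->G->L->A->refl->H->L'->A->R'->B->plug->E
Char 7 ('A'): step: R->3, L=6; A->plug->A->R->H->L->F->refl->C->L'->C->R'->H->plug->H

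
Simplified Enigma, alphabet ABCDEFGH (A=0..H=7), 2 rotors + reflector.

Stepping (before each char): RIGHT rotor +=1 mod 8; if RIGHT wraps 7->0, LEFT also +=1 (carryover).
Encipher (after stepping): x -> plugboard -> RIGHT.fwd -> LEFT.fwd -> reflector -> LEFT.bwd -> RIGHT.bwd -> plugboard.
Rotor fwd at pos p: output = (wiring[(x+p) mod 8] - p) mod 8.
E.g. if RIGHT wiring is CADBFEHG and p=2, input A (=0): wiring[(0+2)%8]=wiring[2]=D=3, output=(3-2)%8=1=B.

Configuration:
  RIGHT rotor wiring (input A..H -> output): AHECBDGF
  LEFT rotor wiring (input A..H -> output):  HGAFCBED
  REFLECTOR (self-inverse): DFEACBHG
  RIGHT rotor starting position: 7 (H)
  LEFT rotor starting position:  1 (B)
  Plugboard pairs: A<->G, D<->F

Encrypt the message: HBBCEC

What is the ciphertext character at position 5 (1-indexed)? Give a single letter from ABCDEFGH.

Char 1 ('H'): step: R->0, L->2 (L advanced); H->plug->H->R->F->L->B->refl->F->L'->G->R'->G->plug->A
Char 2 ('B'): step: R->1, L=2; B->plug->B->R->D->L->H->refl->G->L'->A->R'->D->plug->F
Char 3 ('B'): step: R->2, L=2; B->plug->B->R->A->L->G->refl->H->L'->D->R'->F->plug->D
Char 4 ('C'): step: R->3, L=2; C->plug->C->R->A->L->G->refl->H->L'->D->R'->D->plug->F
Char 5 ('E'): step: R->4, L=2; E->plug->E->R->E->L->C->refl->E->L'->H->R'->B->plug->B

B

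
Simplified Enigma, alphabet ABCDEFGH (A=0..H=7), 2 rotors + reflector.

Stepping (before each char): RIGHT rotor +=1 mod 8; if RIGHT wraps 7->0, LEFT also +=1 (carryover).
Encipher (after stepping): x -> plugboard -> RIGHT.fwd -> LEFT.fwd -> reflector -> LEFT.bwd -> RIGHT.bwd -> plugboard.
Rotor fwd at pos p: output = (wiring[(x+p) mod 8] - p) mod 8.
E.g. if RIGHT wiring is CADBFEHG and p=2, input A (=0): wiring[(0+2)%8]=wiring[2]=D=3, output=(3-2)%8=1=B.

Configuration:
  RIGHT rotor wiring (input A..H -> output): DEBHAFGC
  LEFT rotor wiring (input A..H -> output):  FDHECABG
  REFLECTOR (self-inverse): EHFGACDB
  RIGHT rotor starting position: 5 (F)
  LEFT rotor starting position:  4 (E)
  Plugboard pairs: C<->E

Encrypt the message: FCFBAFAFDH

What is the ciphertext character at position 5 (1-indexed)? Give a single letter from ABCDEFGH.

Char 1 ('F'): step: R->6, L=4; F->plug->F->R->B->L->E->refl->A->L'->H->R'->H->plug->H
Char 2 ('C'): step: R->7, L=4; C->plug->E->R->A->L->G->refl->D->L'->G->R'->G->plug->G
Char 3 ('F'): step: R->0, L->5 (L advanced); F->plug->F->R->F->L->C->refl->F->L'->H->R'->D->plug->D
Char 4 ('B'): step: R->1, L=5; B->plug->B->R->A->L->D->refl->G->L'->E->R'->E->plug->C
Char 5 ('A'): step: R->2, L=5; A->plug->A->R->H->L->F->refl->C->L'->F->R'->B->plug->B

B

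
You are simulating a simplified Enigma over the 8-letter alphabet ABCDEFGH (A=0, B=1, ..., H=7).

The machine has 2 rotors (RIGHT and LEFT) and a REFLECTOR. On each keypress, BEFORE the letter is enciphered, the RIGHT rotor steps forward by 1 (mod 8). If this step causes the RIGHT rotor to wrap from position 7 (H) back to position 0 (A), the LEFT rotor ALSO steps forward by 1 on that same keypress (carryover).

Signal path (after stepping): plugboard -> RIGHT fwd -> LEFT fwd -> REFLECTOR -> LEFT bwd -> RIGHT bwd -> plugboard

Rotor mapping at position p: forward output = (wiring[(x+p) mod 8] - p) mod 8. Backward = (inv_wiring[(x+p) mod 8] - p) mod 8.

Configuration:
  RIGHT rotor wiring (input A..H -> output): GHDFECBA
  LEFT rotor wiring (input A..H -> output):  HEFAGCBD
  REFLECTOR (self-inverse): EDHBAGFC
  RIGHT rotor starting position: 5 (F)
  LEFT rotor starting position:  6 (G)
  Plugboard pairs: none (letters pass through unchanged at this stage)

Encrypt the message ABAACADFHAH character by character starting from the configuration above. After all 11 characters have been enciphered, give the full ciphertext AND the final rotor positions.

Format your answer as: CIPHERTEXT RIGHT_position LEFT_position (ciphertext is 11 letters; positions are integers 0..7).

Char 1 ('A'): step: R->6, L=6; A->plug->A->R->D->L->G->refl->F->L'->B->R'->D->plug->D
Char 2 ('B'): step: R->7, L=6; B->plug->B->R->H->L->E->refl->A->L'->G->R'->E->plug->E
Char 3 ('A'): step: R->0, L->7 (L advanced); A->plug->A->R->G->L->D->refl->B->L'->E->R'->E->plug->E
Char 4 ('A'): step: R->1, L=7; A->plug->A->R->G->L->D->refl->B->L'->E->R'->C->plug->C
Char 5 ('C'): step: R->2, L=7; C->plug->C->R->C->L->F->refl->G->L'->D->R'->B->plug->B
Char 6 ('A'): step: R->3, L=7; A->plug->A->R->C->L->F->refl->G->L'->D->R'->F->plug->F
Char 7 ('D'): step: R->4, L=7; D->plug->D->R->E->L->B->refl->D->L'->G->R'->B->plug->B
Char 8 ('F'): step: R->5, L=7; F->plug->F->R->G->L->D->refl->B->L'->E->R'->B->plug->B
Char 9 ('H'): step: R->6, L=7; H->plug->H->R->E->L->B->refl->D->L'->G->R'->G->plug->G
Char 10 ('A'): step: R->7, L=7; A->plug->A->R->B->L->A->refl->E->L'->A->R'->C->plug->C
Char 11 ('H'): step: R->0, L->0 (L advanced); H->plug->H->R->A->L->H->refl->C->L'->F->R'->D->plug->D
Final: ciphertext=DEECBFBBGCD, RIGHT=0, LEFT=0

Answer: DEECBFBBGCD 0 0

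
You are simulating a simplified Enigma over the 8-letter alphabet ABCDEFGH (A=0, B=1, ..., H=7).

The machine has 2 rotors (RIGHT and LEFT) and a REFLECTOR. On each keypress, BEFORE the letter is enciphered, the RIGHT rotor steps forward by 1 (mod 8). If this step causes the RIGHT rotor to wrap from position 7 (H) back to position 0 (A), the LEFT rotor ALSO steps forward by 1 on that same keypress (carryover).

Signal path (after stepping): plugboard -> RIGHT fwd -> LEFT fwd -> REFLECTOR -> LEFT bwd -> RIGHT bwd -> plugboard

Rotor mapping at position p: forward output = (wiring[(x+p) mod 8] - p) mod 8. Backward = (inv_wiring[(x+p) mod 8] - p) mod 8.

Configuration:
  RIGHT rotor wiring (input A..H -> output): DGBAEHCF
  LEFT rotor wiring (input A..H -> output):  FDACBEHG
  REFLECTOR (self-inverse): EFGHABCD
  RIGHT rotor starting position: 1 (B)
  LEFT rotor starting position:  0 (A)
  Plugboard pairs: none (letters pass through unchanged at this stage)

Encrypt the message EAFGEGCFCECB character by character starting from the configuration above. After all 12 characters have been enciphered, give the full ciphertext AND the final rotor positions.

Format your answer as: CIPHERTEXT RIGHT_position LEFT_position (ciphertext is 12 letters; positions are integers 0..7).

Char 1 ('E'): step: R->2, L=0; E->plug->E->R->A->L->F->refl->B->L'->E->R'->H->plug->H
Char 2 ('A'): step: R->3, L=0; A->plug->A->R->F->L->E->refl->A->L'->C->R'->E->plug->E
Char 3 ('F'): step: R->4, L=0; F->plug->F->R->C->L->A->refl->E->L'->F->R'->G->plug->G
Char 4 ('G'): step: R->5, L=0; G->plug->G->R->D->L->C->refl->G->L'->H->R'->H->plug->H
Char 5 ('E'): step: R->6, L=0; E->plug->E->R->D->L->C->refl->G->L'->H->R'->B->plug->B
Char 6 ('G'): step: R->7, L=0; G->plug->G->R->A->L->F->refl->B->L'->E->R'->B->plug->B
Char 7 ('C'): step: R->0, L->1 (L advanced); C->plug->C->R->B->L->H->refl->D->L'->E->R'->E->plug->E
Char 8 ('F'): step: R->1, L=1; F->plug->F->R->B->L->H->refl->D->L'->E->R'->G->plug->G
Char 9 ('C'): step: R->2, L=1; C->plug->C->R->C->L->B->refl->F->L'->G->R'->B->plug->B
Char 10 ('E'): step: R->3, L=1; E->plug->E->R->C->L->B->refl->F->L'->G->R'->H->plug->H
Char 11 ('C'): step: R->4, L=1; C->plug->C->R->G->L->F->refl->B->L'->C->R'->F->plug->F
Char 12 ('B'): step: R->5, L=1; B->plug->B->R->F->L->G->refl->C->L'->A->R'->C->plug->C
Final: ciphertext=HEGHBBEGBHFC, RIGHT=5, LEFT=1

Answer: HEGHBBEGBHFC 5 1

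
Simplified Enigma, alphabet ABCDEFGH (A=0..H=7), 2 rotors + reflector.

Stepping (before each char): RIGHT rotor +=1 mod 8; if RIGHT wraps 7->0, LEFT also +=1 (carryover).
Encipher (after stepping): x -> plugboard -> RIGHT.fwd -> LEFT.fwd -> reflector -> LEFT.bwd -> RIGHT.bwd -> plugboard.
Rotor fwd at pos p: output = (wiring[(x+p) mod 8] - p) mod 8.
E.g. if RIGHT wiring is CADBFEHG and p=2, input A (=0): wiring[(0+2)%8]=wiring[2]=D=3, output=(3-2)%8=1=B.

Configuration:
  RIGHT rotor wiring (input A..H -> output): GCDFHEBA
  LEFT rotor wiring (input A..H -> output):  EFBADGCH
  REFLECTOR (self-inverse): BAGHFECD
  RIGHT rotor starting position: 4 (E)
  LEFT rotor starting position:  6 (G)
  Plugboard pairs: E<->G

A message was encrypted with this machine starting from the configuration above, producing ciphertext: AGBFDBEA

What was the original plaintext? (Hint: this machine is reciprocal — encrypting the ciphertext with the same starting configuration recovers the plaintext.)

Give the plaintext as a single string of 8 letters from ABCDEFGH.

Answer: DBAHEDDG

Derivation:
Char 1 ('A'): step: R->5, L=6; A->plug->A->R->H->L->A->refl->B->L'->B->R'->D->plug->D
Char 2 ('G'): step: R->6, L=6; G->plug->E->R->F->L->C->refl->G->L'->C->R'->B->plug->B
Char 3 ('B'): step: R->7, L=6; B->plug->B->R->H->L->A->refl->B->L'->B->R'->A->plug->A
Char 4 ('F'): step: R->0, L->7 (L advanced); F->plug->F->R->E->L->B->refl->A->L'->A->R'->H->plug->H
Char 5 ('D'): step: R->1, L=7; D->plug->D->R->G->L->H->refl->D->L'->H->R'->G->plug->E
Char 6 ('B'): step: R->2, L=7; B->plug->B->R->D->L->C->refl->G->L'->C->R'->D->plug->D
Char 7 ('E'): step: R->3, L=7; E->plug->G->R->H->L->D->refl->H->L'->G->R'->D->plug->D
Char 8 ('A'): step: R->4, L=7; A->plug->A->R->D->L->C->refl->G->L'->C->R'->E->plug->G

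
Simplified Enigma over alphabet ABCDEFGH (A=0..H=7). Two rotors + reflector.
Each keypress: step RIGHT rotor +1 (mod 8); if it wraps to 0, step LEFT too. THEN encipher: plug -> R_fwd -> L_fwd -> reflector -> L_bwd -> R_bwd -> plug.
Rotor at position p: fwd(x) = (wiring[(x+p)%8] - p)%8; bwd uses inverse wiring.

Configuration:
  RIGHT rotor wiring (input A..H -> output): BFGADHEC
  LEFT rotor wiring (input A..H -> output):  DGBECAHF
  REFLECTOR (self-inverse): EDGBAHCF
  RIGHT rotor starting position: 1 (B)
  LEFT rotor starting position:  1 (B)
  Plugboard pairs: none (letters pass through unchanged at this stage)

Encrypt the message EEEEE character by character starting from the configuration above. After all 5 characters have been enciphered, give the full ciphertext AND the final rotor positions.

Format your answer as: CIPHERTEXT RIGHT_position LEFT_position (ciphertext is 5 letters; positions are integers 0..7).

Answer: HAADB 6 1

Derivation:
Char 1 ('E'): step: R->2, L=1; E->plug->E->R->C->L->D->refl->B->L'->D->R'->H->plug->H
Char 2 ('E'): step: R->3, L=1; E->plug->E->R->H->L->C->refl->G->L'->F->R'->A->plug->A
Char 3 ('E'): step: R->4, L=1; E->plug->E->R->F->L->G->refl->C->L'->H->R'->A->plug->A
Char 4 ('E'): step: R->5, L=1; E->plug->E->R->A->L->F->refl->H->L'->E->R'->D->plug->D
Char 5 ('E'): step: R->6, L=1; E->plug->E->R->A->L->F->refl->H->L'->E->R'->B->plug->B
Final: ciphertext=HAADB, RIGHT=6, LEFT=1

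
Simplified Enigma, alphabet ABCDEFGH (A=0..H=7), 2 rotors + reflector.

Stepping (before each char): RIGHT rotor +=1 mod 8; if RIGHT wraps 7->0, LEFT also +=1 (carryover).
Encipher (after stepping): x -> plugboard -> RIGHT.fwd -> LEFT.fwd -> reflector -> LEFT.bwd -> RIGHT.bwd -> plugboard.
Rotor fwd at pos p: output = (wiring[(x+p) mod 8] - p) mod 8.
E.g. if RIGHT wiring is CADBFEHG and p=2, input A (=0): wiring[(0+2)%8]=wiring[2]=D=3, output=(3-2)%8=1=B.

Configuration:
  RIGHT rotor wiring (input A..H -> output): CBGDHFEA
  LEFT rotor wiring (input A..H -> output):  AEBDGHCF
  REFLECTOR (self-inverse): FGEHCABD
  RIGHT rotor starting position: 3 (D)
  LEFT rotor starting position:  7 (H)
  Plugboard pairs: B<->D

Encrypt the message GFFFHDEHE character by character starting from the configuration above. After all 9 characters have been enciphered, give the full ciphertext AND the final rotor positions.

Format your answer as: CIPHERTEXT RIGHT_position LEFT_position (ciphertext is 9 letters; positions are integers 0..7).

Char 1 ('G'): step: R->4, L=7; G->plug->G->R->C->L->F->refl->A->L'->G->R'->E->plug->E
Char 2 ('F'): step: R->5, L=7; F->plug->F->R->B->L->B->refl->G->L'->A->R'->A->plug->A
Char 3 ('F'): step: R->6, L=7; F->plug->F->R->F->L->H->refl->D->L'->H->R'->H->plug->H
Char 4 ('F'): step: R->7, L=7; F->plug->F->R->A->L->G->refl->B->L'->B->R'->A->plug->A
Char 5 ('H'): step: R->0, L->0 (L advanced); H->plug->H->R->A->L->A->refl->F->L'->H->R'->E->plug->E
Char 6 ('D'): step: R->1, L=0; D->plug->B->R->F->L->H->refl->D->L'->D->R'->F->plug->F
Char 7 ('E'): step: R->2, L=0; E->plug->E->R->C->L->B->refl->G->L'->E->R'->A->plug->A
Char 8 ('H'): step: R->3, L=0; H->plug->H->R->D->L->D->refl->H->L'->F->R'->E->plug->E
Char 9 ('E'): step: R->4, L=0; E->plug->E->R->G->L->C->refl->E->L'->B->R'->B->plug->D
Final: ciphertext=EAHAEFAED, RIGHT=4, LEFT=0

Answer: EAHAEFAED 4 0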